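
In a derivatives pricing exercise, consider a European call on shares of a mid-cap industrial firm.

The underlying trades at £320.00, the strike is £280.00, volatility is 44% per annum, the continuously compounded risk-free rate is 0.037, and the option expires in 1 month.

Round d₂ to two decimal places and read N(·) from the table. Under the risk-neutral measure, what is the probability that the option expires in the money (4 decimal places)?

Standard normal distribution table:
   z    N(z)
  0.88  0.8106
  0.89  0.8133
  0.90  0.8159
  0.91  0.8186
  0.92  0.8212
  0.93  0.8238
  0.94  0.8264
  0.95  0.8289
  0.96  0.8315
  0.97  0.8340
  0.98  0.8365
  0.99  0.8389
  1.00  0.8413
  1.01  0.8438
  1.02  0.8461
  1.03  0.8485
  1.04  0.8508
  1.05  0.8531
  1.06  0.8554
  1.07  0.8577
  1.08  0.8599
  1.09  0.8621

0.8438

σ√T = 0.44·√0.08333 = 0.1270
ln(S/K) + (r + σ²/2)T = ln(320/280) + (0.037 + 0.44²/2)·0.08333 = 0.1335 + 0.0112 = 0.1447
d₁ = 0.1447 / 0.1270 = 1.1391 → 1.14
d₂ = d₁ − σ√T = 1.1391 − 0.1270 = 1.0121 → 1.01
Risk-neutral Pr[S_T > K] = N(d₂) = N(1.01) = 0.8438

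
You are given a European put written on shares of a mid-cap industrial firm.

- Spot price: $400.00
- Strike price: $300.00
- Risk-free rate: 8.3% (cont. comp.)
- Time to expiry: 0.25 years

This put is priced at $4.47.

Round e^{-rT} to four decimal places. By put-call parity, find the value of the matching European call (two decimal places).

$110.62

e^(−rT) = e^(−0.083·0.25) = 0.9795
Put-call parity: C − P = S − K·e^(−rT) = 400 − 300·0.9795 = 400 − 293.8500 = 106.1500
C = P + (C − P) = 4.47 + (106.1500) = 110.6200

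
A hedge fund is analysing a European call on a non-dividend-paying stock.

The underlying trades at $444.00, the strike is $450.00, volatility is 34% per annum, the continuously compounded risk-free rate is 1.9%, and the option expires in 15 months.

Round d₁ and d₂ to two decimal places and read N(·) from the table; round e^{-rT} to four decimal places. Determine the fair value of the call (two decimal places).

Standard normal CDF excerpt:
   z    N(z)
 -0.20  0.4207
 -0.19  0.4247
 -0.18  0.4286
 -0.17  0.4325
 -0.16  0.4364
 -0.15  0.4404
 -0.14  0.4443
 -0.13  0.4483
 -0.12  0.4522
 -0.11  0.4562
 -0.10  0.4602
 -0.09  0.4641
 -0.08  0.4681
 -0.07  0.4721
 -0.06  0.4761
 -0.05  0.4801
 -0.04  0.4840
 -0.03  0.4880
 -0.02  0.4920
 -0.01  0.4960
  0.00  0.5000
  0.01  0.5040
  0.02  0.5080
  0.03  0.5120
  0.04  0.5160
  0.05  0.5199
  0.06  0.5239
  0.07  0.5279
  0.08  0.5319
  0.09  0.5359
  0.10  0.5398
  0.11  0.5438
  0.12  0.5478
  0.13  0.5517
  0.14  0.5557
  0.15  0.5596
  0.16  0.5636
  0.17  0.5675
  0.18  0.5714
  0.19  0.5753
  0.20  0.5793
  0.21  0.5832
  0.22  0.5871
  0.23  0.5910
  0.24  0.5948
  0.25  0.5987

$68.91

T = 1.25;  σ√T = 0.3801
d₁ = [ln(444/450) + (0.019 + 0.34²/2)·1.25] / 0.3801 = [-0.0134 + 0.0960] / 0.3801 = 0.2172 which rounds to 0.22
d₂ = d₁ − σ√T = 0.2172 − 0.3801 = -0.1629 which rounds to -0.16
e^(−rT) = e^(−0.019·1.25) = 0.9765
C = 444·N(0.22) − 450·0.9765·N(-0.16) = 444·0.5871 − 450·0.9765·0.4364 = 260.6724 − 191.7651 = 68.9073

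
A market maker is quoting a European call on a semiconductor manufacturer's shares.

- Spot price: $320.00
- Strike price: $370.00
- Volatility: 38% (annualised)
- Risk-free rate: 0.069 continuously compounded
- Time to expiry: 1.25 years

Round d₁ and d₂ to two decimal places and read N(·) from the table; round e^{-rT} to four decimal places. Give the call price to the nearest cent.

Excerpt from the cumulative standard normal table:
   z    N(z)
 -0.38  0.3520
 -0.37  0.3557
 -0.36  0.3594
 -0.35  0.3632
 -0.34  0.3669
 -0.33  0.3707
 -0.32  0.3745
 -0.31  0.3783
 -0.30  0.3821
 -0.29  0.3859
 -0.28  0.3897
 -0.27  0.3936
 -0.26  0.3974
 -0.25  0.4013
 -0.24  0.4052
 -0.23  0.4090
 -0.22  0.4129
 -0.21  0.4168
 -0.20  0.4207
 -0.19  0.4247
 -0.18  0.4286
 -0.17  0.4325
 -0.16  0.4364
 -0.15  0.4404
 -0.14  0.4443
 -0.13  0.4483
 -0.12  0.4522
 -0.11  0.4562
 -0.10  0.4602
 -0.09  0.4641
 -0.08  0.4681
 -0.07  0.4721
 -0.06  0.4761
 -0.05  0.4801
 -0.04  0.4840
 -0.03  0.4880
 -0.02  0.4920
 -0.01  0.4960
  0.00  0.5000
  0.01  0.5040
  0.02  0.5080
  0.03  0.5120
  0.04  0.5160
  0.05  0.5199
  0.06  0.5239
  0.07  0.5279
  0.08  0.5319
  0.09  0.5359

$45.64

T = 1.25;  σ√T = 0.4249
d₁ = [ln(320/370) + (0.069 + ½·0.38²)·1.25] / (σ√T) = (-0.1452 + 0.1765) / 0.4249 = 0.0737 ≈ 0.07
d₂ = 0.0737 − 0.4249 = -0.3511 ≈ -0.35
e^(−rT) = e^(−0.069·1.25) = 0.9174
N(d₁) = N(0.07) = 0.5279;  N(d₂) = N(-0.35) = 0.3632
C = 320·0.5279 − 370·0.9174·0.3632 = 168.9280 − 123.2839 = 45.6441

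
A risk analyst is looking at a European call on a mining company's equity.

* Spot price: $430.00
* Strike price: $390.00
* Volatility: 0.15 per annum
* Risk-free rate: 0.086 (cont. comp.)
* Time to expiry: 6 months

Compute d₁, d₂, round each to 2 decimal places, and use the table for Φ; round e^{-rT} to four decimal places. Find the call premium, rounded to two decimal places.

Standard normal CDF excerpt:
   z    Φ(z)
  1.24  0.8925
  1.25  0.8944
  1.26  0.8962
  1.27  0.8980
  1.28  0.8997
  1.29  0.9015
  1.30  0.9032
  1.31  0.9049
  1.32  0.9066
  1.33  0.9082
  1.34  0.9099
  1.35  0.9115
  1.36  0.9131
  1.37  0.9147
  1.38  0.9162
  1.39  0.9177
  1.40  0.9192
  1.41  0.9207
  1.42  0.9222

$58.49

σ√T = 0.15·√0.5 = 0.1061
d₁ = [ln(430/390) + (0.086 + 0.15²/2)·0.5] / 0.1061 = [0.0976 + 0.0486] / 0.1061 = 1.3790 ⇒ 1.38
d₂ = d₁ − σ√T = 1.3790 − 0.1061 = 1.2729 ⇒ 1.27
exp(−rT) = exp(−0.086·0.5) = 0.9579
N(d₁) = N(1.38) = 0.9162;  N(d₂) = N(1.27) = 0.8980
C = 430·0.9162 − 390·0.9579·0.8980 = 393.9660 − 335.4757 = 58.4903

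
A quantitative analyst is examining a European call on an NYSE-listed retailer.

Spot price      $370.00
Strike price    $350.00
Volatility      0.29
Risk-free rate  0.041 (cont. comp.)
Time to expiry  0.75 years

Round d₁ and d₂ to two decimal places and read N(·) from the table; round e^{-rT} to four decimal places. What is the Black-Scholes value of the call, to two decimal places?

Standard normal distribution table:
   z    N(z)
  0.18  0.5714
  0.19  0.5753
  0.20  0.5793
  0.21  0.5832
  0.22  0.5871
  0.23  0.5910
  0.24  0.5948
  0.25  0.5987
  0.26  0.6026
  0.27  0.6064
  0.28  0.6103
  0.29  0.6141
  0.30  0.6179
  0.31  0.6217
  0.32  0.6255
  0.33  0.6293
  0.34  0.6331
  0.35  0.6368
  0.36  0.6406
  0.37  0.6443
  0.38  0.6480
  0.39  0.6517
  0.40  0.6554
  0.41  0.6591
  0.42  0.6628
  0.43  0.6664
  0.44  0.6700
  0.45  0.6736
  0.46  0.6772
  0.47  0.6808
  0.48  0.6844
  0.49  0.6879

$52.64

σ√T = 0.29·√0.75 = 0.2511
ln(S/K) + (r + σ²/2)T = ln(370/350) + (0.041 + 0.29²/2)·0.75 = 0.0556 + 0.0623 = 0.1179
d₁ = 0.1179 / 0.2511 = 0.4693 → 0.47
d₂ = d₁ − σ√T = 0.4693 − 0.2511 = 0.2181 → 0.22
e^(−rT) = e^(−0.041·0.75) = 0.9697
C = 370·N(0.47) − 350·0.9697·N(0.22) = 370·0.6808 − 350·0.9697·0.5871 = 251.8960 − 199.2588 = 52.6372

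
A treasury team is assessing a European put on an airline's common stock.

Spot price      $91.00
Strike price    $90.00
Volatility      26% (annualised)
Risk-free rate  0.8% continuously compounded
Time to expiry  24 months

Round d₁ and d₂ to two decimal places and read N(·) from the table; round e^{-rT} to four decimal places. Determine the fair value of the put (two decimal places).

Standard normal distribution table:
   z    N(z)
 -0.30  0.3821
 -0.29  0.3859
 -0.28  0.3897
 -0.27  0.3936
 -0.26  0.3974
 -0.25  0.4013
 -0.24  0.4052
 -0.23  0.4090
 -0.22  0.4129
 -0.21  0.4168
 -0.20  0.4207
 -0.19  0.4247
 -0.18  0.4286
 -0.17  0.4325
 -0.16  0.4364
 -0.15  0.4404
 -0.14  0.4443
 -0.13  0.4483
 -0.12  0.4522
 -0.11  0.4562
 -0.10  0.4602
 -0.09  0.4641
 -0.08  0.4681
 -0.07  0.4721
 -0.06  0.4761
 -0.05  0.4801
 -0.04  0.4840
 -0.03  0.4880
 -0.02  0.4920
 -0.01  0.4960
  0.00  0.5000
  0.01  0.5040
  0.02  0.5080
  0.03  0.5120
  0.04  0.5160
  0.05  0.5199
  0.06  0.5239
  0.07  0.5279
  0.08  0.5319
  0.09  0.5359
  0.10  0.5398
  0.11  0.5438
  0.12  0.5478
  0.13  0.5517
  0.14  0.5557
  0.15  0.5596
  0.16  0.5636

σ√T = 0.26·√2 = 0.3677
d₁ = [ln(91/90) + (0.008 + 0.26²/2)·2] / 0.3677 = [0.0110 + 0.0836] / 0.3677 = 0.2574 ⇒ 0.26
d₂ = d₁ − σ√T = 0.2574 − 0.3677 = -0.1103 ⇒ -0.11
e^(−rT) = e^(−0.008·2) = 0.9841
P = 90·0.9841·N(0.11) − 91·N(-0.26) = 90·0.9841·0.5438 − 91·0.3974 = 48.1638 − 36.1634 = 12.0004

$12.00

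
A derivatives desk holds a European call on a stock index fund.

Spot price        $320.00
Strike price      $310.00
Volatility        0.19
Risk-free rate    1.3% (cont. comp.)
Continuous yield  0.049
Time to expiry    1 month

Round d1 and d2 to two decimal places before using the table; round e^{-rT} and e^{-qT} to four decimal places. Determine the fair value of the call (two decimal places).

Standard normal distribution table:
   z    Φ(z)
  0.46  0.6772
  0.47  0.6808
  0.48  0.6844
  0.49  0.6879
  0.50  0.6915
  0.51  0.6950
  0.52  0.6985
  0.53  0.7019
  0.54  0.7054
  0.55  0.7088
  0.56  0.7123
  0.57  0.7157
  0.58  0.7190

$11.76

T = 0.08333;  σ√T = 0.0548
d₁ = [ln(320/310) + (0.013 − 0.049 + 0.19²/2)·0.08333] / 0.0548 = [0.0317 − 0.0015] / 0.0548 = 0.5516 → 0.55
d₂ = d₁ − σ√T = 0.5516 − 0.0548 = 0.4967 → 0.50
e^(−qT) = e^(−0.049·0.08333) = 0.9959;  e^(−rT) = e^(−0.013·0.08333) = 0.9989
N(d₁) = N(0.55) = 0.7088;  N(d₂) = N(0.50) = 0.6915
C = 320·0.9959·0.7088 − 310·0.9989·0.6915 = 225.8861 − 214.1292 = 11.7569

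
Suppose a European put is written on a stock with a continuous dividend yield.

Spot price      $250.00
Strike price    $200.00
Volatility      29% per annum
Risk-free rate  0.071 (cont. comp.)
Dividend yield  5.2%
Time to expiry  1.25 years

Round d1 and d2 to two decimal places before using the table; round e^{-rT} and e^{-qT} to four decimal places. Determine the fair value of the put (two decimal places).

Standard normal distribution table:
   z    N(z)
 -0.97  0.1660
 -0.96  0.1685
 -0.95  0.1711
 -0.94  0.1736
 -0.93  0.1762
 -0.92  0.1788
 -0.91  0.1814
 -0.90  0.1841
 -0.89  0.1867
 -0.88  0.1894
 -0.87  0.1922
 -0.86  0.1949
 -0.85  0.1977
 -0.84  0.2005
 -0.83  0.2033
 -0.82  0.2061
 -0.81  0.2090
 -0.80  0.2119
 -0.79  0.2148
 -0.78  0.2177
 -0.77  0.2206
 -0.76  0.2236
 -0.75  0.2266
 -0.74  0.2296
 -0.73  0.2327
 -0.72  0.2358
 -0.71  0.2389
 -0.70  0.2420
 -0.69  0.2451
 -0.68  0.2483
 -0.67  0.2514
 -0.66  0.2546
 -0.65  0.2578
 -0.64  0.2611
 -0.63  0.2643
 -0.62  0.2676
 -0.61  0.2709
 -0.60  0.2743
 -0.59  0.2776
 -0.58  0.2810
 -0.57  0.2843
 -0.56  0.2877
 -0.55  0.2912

T = 1.25;  σ√T = 0.3242
d₁ = [ln(250/200) + (0.071 − 0.052 + 0.29²/2)·1.25] / 0.3242 = [0.2231 + 0.0763] / 0.3242 = 0.9236 ≈ 0.92
d₂ = d₁ − σ√T = 0.9236 − 0.3242 = 0.5994 ≈ 0.60
e^(−qT) = e^(−0.052·1.25) = 0.9371;  e^(−rT) = e^(−0.071·1.25) = 0.9151
N(−d₂) = N(-0.60) = 0.2743;  N(−d₁) = N(-0.92) = 0.1788
P = 200·0.9151·0.2743 − 250·0.9371·0.1788 = 50.2024 − 41.8884 = 8.3140

$8.31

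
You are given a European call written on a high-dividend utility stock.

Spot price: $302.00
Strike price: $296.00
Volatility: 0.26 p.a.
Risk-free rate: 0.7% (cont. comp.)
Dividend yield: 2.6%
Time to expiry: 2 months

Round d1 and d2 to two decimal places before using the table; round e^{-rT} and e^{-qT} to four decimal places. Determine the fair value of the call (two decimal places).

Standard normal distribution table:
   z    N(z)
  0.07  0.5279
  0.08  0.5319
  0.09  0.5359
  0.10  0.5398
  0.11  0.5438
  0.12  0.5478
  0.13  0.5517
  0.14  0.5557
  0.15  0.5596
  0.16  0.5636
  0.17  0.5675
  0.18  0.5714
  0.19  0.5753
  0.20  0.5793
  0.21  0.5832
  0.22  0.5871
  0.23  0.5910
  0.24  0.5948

$14.60

σ√T = 0.26 × 0.4082 = 0.1061
ln(S/K) + (r − q + σ²/2)T = ln(302/296) + (0.007 − 0.026 + 0.26²/2)·0.1667 = 0.0201 + 0.0025 = 0.0225
d₁ = 0.0225 / 0.1061 = 0.2123 ⇒ 0.21
d₂ = d₁ − σ√T = 0.2123 − 0.1061 = 0.1062 ⇒ 0.11
exp(−qT) = exp(−0.026·0.1667) = 0.9957;  exp(−rT) = exp(−0.007·0.1667) = 0.9988
N(d₁) = N(0.21) = 0.5832;  N(d₂) = N(0.11) = 0.5438
C = 302·0.9957·0.5832 − 296·0.9988·0.5438 = 175.3691 − 160.7716 = 14.5974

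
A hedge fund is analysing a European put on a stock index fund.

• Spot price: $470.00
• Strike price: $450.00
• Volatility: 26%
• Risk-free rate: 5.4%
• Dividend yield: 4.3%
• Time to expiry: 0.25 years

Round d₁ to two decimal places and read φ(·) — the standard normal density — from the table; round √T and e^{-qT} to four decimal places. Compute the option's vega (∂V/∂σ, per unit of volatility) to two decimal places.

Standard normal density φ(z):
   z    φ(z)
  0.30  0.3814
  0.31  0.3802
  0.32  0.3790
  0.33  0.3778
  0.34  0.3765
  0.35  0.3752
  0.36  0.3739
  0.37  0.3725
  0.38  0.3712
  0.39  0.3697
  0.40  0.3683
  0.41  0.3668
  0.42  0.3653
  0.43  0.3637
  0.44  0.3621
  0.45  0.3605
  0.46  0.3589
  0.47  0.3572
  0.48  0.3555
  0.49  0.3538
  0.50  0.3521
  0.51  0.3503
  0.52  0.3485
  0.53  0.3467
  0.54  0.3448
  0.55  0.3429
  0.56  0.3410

84.93

T = 0.25;  σ√T = 0.1300
d₁ = [ln(470/450) + (0.054 − 0.043 + ½·0.26²)·0.25] / (σ√T) = (0.0435 + 0.0112) / 0.1300 = 0.4207 which rounds to 0.42
√T = √0.25 = 0.5000
φ(d₁) = φ(0.42) = 0.3653
exp(−qT) = exp(−0.043·0.25) = 0.9893
vega = S·exp(−qT)·φ(d₁)·√T = 470·0.9893·0.3653·0.5000 = 84.9270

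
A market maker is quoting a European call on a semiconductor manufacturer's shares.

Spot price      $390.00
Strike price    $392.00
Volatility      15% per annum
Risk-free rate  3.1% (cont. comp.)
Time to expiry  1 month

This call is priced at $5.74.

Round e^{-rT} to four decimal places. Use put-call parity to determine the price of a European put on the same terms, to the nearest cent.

e^(−rT) = e^(−0.031·0.08333) = 0.9974
Put-call parity: C − P = S − K·e^(−rT) = 390 − 392·0.9974 = 390 − 390.9808 = -0.9808
P = C − (C − P) = 5.74 − (-0.9808) = 6.7208

$6.72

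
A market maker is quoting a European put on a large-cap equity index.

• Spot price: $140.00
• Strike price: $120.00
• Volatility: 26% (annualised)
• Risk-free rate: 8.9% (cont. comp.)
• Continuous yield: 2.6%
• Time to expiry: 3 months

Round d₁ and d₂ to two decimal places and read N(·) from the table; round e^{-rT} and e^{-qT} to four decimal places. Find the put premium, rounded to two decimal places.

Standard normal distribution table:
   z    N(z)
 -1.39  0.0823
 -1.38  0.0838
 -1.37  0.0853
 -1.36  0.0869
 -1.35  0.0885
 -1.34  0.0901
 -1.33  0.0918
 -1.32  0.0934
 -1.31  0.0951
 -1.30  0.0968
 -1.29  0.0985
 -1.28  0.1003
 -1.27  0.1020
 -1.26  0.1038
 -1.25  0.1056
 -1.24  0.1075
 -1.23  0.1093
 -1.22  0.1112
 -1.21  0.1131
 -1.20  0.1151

$0.75

σ√T = 0.26 × 0.5000 = 0.1300
ln(S/K) + (r − q + σ²/2)T = ln(140/120) + (0.089 − 0.026 + 0.26²/2)·0.25 = 0.1542 + 0.0242 = 0.1784
d₁ = 0.1784 / 0.1300 = 1.3719 → 1.37
d₂ = d₁ − σ√T = 1.3719 − 0.1300 = 1.2419 → 1.24
e^(−qT) = e^(−0.026·0.25) = 0.9935;  e^(−rT) = e^(−0.089·0.25) = 0.9780
N(−d₂) = N(-1.24) = 0.1075;  N(−d₁) = N(-1.37) = 0.0853
P = 120·0.9780·0.1075 − 140·0.9935·0.0853 = 12.6162 − 11.8644 = 0.7518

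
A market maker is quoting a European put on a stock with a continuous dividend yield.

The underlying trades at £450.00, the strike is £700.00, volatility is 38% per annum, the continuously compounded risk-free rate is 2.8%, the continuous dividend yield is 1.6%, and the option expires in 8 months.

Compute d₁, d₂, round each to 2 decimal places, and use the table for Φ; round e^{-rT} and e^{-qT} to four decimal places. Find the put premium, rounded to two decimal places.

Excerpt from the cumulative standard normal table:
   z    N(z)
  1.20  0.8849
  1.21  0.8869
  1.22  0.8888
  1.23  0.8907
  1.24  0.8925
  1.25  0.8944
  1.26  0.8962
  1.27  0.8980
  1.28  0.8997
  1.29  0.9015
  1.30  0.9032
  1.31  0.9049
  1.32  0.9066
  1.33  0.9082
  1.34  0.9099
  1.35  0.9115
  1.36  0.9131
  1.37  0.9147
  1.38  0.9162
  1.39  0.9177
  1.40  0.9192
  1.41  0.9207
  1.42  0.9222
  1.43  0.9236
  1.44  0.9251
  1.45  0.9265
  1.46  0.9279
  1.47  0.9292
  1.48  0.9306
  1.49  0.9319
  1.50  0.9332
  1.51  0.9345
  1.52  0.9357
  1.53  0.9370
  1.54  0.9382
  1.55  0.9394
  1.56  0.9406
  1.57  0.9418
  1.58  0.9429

σ√T = 0.38 × 0.8165 = 0.3103
ln(S/K) + (r − q + σ²/2)T = ln(450/700) + (0.028 − 0.016 + 0.38²/2)·0.6667 = -0.4418 + 0.0561 = -0.3857
d₁ = -0.3857 / 0.3103 = -1.2431 which rounds to -1.24
d₂ = d₁ − σ√T = -1.2431 − 0.3103 = -1.5534 which rounds to -1.55
e^(−qT) = e^(−0.016·0.6667) = 0.9894;  e^(−rT) = e^(−0.028·0.6667) = 0.9815
N(−d₂) = N(1.55) = 0.9394;  N(−d₁) = N(1.24) = 0.8925
P = 700·0.9815·0.9394 − 450·0.9894·0.8925 = 645.4148 − 397.3678 = 248.0470

£248.05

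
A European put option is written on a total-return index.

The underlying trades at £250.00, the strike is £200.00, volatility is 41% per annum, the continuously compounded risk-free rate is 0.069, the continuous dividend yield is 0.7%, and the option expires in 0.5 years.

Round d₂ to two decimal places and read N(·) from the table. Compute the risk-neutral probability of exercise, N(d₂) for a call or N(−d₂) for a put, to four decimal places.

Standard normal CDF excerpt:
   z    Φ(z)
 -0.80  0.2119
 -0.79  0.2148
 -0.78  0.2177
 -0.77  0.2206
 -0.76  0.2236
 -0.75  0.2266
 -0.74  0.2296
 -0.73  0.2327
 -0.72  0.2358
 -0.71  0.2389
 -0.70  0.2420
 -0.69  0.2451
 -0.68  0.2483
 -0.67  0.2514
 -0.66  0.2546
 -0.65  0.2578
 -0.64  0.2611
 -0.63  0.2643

0.2327

σ√T = 0.41 × 0.7071 = 0.2899
d₁ = [ln(250/200) + (0.069 − 0.007 + ½·0.41²)·0.5] / (σ√T) = (0.2231 + 0.0730) / 0.2899 = 1.0216 → 1.02
d₂ = 1.0216 − 0.2899 = 0.7317 → 0.73
Risk-neutral Pr[S_T < K] = N(−d₂) = N(-0.73) = 0.2327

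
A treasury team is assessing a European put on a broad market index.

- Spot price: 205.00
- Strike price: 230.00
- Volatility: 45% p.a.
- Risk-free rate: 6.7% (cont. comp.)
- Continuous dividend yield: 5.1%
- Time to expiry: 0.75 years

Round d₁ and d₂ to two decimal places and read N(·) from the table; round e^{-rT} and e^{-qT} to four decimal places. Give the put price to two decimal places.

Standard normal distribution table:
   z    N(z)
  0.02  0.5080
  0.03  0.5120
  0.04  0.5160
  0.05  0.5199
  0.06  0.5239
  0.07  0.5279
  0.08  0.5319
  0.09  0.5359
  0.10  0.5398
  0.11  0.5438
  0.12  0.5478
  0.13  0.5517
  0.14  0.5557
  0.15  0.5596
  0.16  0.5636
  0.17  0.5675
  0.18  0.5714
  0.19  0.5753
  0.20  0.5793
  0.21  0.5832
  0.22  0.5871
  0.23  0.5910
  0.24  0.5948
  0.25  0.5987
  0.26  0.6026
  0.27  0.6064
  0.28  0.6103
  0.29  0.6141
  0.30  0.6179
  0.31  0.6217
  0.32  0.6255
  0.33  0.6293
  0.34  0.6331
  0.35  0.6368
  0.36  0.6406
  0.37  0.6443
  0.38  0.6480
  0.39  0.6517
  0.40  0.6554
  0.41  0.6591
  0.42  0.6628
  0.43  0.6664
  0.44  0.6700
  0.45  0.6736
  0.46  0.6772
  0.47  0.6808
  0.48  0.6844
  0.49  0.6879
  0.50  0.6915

43.96

σ√T = 0.45 × 0.8660 = 0.3897
d₁ = [ln(205/230) + (0.067 − 0.051 + ½·0.45²)·0.75] / (σ√T) = (-0.1151 + 0.0879) / 0.3897 = -0.0696 → -0.07
d₂ = -0.0696 − 0.3897 = -0.4593 → -0.46
e^(−qT) = e^(−0.051·0.75) = 0.9625;  e^(−rT) = e^(−0.067·0.75) = 0.9510
N(−d₂) = N(0.46) = 0.6772;  N(−d₁) = N(0.07) = 0.5279
P = 230·0.9510·0.6772 − 205·0.9625·0.5279 = 148.1240 − 104.1613 = 43.9627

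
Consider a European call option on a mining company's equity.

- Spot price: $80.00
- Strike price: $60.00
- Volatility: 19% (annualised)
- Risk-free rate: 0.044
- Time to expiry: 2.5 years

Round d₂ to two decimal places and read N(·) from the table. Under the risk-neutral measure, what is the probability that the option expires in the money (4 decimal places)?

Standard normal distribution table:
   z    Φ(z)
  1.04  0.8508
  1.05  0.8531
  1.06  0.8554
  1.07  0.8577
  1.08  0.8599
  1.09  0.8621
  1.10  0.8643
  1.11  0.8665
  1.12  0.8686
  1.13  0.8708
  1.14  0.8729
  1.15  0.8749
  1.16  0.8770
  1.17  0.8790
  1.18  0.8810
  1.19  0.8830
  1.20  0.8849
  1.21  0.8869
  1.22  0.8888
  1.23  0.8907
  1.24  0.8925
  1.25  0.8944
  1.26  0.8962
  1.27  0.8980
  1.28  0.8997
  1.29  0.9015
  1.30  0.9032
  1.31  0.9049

0.8790

σ√T = 0.19 × 1.5811 = 0.3004
d₁ = [ln(80/60) + (0.044 + 0.19²/2)·2.5] / 0.3004 = [0.2877 + 0.1551] / 0.3004 = 1.4740 ≈ 1.47
d₂ = d₁ − σ√T = 1.4740 − 0.3004 = 1.1736 ≈ 1.17
Risk-neutral Pr[S_T > K] = N(d₂) = N(1.17) = 0.8790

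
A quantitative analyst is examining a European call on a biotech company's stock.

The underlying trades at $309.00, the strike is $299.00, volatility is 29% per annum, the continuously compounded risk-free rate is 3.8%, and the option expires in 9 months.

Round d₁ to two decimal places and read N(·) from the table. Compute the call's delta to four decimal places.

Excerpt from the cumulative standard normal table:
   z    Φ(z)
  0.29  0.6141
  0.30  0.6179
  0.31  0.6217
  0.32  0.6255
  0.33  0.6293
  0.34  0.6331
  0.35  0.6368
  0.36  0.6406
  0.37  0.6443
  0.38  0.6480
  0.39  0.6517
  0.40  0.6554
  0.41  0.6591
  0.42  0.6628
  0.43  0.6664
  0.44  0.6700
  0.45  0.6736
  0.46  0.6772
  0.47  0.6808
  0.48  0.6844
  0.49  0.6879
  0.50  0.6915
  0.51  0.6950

0.6443

σ√T = 0.29·√0.75 = 0.2511
ln(S/K) + (r + σ²/2)T = ln(309/299) + (0.038 + 0.29²/2)·0.75 = 0.0329 + 0.0600 = 0.0929
d₁ = 0.0929 / 0.2511 = 0.3700 which rounds to 0.37
N(d₁) = N(0.37) = 0.6443
Δ_call = N(d₁) = 0.6443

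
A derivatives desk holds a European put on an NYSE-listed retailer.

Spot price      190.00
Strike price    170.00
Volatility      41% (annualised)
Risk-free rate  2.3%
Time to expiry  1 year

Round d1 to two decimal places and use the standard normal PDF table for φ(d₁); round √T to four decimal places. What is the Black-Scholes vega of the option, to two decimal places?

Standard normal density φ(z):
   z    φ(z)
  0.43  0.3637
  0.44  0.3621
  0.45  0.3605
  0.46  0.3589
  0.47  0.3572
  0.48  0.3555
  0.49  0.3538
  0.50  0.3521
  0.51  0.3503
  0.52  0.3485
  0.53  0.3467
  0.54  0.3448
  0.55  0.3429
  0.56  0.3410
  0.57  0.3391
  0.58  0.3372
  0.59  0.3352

σ√T = 0.41·√1 = 0.4100
d₁ = [ln(190/170) + (0.023 + 0.41²/2)·1] / 0.4100 = [0.1112 + 0.1070] / 0.4100 = 0.5324 ⇒ 0.53
√T = √1 = 1.0000
φ(d₁) = φ(0.53) = 0.3467
vega = S·φ(d₁)·√T = 190·0.3467·1.0000 = 65.8730

65.87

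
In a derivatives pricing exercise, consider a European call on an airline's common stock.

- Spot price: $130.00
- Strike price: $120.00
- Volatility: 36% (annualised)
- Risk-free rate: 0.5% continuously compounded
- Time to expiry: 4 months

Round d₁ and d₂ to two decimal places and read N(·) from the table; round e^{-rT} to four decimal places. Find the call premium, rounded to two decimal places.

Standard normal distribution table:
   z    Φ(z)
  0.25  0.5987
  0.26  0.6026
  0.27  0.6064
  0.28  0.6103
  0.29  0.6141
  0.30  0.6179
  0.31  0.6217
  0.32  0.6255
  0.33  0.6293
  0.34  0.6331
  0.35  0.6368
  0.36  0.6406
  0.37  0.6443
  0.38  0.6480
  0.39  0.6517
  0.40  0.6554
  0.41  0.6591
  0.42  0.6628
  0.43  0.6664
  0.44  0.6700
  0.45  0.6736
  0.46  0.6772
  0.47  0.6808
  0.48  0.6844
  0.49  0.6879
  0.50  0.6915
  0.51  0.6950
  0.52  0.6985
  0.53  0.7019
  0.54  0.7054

$16.33

T = 0.3333;  σ√T = 0.2078
d₁ = [ln(130/120) + (0.005 + 0.36²/2)·0.3333] / 0.2078 = [0.0800 + 0.0233] / 0.2078 = 0.4970 → 0.50
d₂ = d₁ − σ√T = 0.4970 − 0.2078 = 0.2892 → 0.29
exp(−rT) = exp(−0.005·0.3333) = 0.9983
N(d₁) = N(0.50) = 0.6915;  N(d₂) = N(0.29) = 0.6141
C = 130·0.6915 − 120·0.9983·0.6141 = 89.8950 − 73.5667 = 16.3283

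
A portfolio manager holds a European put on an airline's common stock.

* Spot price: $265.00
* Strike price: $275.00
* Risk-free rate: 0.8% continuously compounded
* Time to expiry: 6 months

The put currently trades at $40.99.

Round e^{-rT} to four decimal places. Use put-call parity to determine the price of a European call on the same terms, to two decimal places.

e^(−rT) = e^(−0.008·0.5) = 0.9960
Put-call parity: C − P = S − K·e^(−rT) = 265 − 275·0.9960 = 265 − 273.9000 = -8.9000
C = P + (C − P) = 40.99 + (-8.9000) = 32.0900

$32.09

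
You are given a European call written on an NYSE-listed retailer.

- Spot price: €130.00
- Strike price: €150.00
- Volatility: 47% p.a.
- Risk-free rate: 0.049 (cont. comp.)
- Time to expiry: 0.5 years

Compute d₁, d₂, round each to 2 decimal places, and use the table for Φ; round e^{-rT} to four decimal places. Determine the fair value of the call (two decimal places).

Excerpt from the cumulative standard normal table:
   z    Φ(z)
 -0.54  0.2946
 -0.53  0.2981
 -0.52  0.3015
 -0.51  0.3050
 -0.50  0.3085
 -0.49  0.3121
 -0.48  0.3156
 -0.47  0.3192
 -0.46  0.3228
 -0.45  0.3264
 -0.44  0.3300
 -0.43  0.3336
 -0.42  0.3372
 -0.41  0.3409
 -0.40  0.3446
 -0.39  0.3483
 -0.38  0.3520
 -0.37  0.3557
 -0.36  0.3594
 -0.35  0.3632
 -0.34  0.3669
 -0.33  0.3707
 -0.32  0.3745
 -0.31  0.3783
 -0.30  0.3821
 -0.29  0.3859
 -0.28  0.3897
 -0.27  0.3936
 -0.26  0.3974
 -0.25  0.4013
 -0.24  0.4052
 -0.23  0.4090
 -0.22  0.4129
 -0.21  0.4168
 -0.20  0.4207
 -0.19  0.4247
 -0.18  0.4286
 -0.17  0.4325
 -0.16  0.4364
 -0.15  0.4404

σ√T = 0.47 × 0.7071 = 0.3323
ln(S/K) + (r + σ²/2)T = ln(130/150) + (0.049 + 0.47²/2)·0.5 = -0.1431 + 0.0797 = -0.0634
d₁ = -0.0634 / 0.3323 = -0.1907 → -0.19
d₂ = d₁ − σ√T = -0.1907 − 0.3323 = -0.5230 → -0.52
e^(−rT) = e^(−0.049·0.5) = 0.9758
C = 130·N(-0.19) − 150·0.9758·N(-0.52) = 130·0.4247 − 150·0.9758·0.3015 = 55.2110 − 44.1306 = 11.0804

€11.08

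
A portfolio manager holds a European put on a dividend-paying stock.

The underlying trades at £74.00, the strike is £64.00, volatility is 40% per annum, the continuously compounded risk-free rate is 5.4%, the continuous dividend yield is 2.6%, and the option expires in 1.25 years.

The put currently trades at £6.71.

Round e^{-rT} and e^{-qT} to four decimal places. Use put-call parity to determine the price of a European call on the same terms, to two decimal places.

e^(−qT) = e^(−0.026·1.25) = 0.9680;  e^(−rT) = e^(−0.054·1.25) = 0.9347
Put-call parity: C − P = S·e^(−qT) − K·e^(−rT) = 74·0.9680 − 64·0.9347 = 71.6320 − 59.8208 = 11.8112
C = P + (C − P) = 6.71 + (11.8112) = 18.5212

£18.52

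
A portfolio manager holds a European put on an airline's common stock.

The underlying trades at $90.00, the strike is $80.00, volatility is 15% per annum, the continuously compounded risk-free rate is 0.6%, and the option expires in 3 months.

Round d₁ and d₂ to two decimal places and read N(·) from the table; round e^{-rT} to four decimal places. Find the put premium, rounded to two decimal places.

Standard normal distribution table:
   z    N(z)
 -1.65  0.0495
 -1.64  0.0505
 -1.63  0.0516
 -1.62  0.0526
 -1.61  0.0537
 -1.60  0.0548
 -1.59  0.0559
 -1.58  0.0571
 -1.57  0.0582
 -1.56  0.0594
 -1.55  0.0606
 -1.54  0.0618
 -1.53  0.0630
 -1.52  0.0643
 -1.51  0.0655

σ√T = 0.15 × 0.5000 = 0.0750
d₁ = [ln(90/80) + (0.006 + 0.15²/2)·0.25] / 0.0750 = [0.1178 + 0.0043] / 0.0750 = 1.6279 which rounds to 1.63
d₂ = d₁ − σ√T = 1.6279 − 0.0750 = 1.5529 which rounds to 1.55
exp(−rT) = exp(−0.006·0.25) = 0.9985
N(−d₂) = N(-1.55) = 0.0606;  N(−d₁) = N(-1.63) = 0.0516
P = 80·0.9985·0.0606 − 90·0.0516 = 4.8407 − 4.6440 = 0.1967

$0.20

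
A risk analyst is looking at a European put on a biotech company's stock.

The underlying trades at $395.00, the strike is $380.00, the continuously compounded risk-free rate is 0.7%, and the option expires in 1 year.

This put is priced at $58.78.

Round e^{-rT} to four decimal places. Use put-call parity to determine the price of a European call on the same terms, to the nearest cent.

$76.44

e^(−rT) = e^(−0.007·1) = 0.9930
Put-call parity: C − P = S − K·e^(−rT) = 395 − 380·0.9930 = 395 − 377.3400 = 17.6600
C = P + (C − P) = 58.78 + (17.6600) = 76.4400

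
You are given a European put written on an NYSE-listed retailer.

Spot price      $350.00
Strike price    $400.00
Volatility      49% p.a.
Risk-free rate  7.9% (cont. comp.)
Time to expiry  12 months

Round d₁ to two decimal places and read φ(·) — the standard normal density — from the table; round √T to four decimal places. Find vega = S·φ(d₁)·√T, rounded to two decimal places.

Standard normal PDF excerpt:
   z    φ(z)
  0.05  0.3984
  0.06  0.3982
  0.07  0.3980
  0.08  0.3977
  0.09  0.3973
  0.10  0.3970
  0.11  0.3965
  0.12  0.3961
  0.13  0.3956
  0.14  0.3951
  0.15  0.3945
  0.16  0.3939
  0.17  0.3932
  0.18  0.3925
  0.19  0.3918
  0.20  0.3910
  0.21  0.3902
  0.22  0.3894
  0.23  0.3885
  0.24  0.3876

138.46

σ√T = 0.49·√1 = 0.4900
d₁ = [ln(350/400) + (0.079 + 0.49²/2)·1] / 0.4900 = [-0.1335 + 0.1991] / 0.4900 = 0.1337 ≈ 0.13
√T = √1 = 1.0000
φ(d₁) = φ(0.13) = 0.3956
vega = S·φ(d₁)·√T = 350·0.3956·1.0000 = 138.4600
(Call and put vega coincide under Black-Scholes.)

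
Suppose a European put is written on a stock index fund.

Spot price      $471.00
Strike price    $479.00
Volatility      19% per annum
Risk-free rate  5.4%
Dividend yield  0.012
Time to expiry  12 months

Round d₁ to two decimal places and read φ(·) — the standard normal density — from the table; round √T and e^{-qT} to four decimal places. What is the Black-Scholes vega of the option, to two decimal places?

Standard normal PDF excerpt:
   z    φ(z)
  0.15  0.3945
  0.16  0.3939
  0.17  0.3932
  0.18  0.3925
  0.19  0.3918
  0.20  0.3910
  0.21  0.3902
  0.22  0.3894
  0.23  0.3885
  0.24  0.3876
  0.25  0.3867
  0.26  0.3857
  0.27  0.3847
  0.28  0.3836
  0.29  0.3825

T = 1;  σ√T = 0.1900
ln(S/K) + (r − q + σ²/2)T = ln(471/479) + (0.054 − 0.012 + 0.19²/2)·1 = -0.0168 + 0.0600 = 0.0432
d₁ = 0.0432 / 0.1900 = 0.2274 ≈ 0.23
√T = √1 = 1.0000
φ(d₁) = φ(0.23) = 0.3885
exp(−qT) = exp(−0.012·1) = 0.9881
vega = S·exp(−qT)·φ(d₁)·√T = 471·0.9881·0.3885·1.0000 = 180.8060
(Vega is the same for a European call and put with the same parameters.)

180.81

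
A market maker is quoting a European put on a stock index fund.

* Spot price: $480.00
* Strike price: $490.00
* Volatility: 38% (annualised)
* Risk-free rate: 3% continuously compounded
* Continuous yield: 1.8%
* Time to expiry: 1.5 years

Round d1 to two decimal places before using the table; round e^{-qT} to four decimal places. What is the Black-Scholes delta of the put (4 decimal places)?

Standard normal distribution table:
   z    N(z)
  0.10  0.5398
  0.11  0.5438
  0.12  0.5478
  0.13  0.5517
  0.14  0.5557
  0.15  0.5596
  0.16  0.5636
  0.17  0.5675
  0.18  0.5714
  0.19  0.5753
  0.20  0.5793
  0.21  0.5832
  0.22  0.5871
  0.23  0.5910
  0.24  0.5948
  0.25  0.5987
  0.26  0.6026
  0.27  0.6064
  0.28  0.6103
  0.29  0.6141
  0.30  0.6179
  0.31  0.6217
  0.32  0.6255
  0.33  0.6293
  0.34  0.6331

-0.3981

σ√T = 0.38 × 1.2247 = 0.4654
d₁ = [ln(480/490) + (0.03 − 0.018 + 0.38²/2)·1.5] / 0.4654 = [-0.0206 + 0.1263] / 0.4654 = 0.2271 ⇒ 0.23
N(d₁) = N(0.23) = 0.5910
Δ_put = exp(−qT)·(N(d₁) − 1) = 0.9734·(0.5910 − 1) = -0.3981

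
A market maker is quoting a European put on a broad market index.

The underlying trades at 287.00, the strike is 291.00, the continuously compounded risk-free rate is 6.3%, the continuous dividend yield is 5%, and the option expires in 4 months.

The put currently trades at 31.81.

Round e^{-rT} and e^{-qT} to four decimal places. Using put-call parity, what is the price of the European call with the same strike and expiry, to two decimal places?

29.13

e^(−qT) = e^(−0.05·0.3333) = 0.9835;  e^(−rT) = e^(−0.063·0.3333) = 0.9792
Put-call parity: C − P = S·e^(−qT) − K·e^(−rT) = 287·0.9835 − 291·0.9792 = 282.2645 − 284.9472 = -2.6827
C = P + (C − P) = 31.81 + (-2.6827) = 29.1273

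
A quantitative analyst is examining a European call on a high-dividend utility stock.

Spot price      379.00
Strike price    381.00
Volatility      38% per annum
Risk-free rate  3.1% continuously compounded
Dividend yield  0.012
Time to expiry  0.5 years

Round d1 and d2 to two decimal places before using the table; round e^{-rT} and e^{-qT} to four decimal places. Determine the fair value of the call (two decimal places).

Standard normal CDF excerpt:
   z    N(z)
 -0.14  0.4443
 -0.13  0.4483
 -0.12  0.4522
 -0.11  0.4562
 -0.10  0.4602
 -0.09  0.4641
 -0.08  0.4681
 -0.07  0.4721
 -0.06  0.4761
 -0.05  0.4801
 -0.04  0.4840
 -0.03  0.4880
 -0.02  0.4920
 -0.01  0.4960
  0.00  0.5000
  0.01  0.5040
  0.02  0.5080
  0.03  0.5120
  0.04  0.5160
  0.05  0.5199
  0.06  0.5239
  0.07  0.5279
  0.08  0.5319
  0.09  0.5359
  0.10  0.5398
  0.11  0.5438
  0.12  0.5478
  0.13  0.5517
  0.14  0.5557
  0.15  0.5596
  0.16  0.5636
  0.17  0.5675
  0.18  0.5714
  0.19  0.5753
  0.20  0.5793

σ√T = 0.38·√0.5 = 0.2687
d₁ = [ln(379/381) + (0.031 − 0.012 + ½·0.38²)·0.5] / (σ√T) = (-0.0053 + 0.0456) / 0.2687 = 0.1501 → 0.15
d₂ = 0.1501 − 0.2687 = -0.1186 → -0.12
e^(−qT) = e^(−0.012·0.5) = 0.9940;  e^(−rT) = e^(−0.031·0.5) = 0.9846
N(d₁) = N(0.15) = 0.5596;  N(d₂) = N(-0.12) = 0.4522
C = 379·0.9940·0.5596 − 381·0.9846·0.4522 = 210.8159 − 169.6350 = 41.1809

41.18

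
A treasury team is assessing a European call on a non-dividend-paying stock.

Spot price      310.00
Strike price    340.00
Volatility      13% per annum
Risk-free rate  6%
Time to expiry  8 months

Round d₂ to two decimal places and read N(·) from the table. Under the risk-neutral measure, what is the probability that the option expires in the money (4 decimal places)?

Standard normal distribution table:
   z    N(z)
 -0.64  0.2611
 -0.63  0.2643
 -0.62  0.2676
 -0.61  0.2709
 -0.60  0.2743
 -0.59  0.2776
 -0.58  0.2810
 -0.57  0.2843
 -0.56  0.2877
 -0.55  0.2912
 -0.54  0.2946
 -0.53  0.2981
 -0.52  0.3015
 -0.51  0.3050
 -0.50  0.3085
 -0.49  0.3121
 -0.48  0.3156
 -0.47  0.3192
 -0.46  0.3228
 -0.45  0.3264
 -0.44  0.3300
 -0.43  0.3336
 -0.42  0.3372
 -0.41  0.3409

T = 0.6667;  σ√T = 0.1061
d₁ = [ln(310/340) + (0.06 + ½·0.13²)·0.6667] / (σ√T) = (-0.0924 + 0.0456) / 0.1061 = -0.4403 ≈ -0.44
d₂ = -0.4403 − 0.1061 = -0.5465 ≈ -0.55
Pr(exercise) under Q = N(d₂) = 0.2912

0.2912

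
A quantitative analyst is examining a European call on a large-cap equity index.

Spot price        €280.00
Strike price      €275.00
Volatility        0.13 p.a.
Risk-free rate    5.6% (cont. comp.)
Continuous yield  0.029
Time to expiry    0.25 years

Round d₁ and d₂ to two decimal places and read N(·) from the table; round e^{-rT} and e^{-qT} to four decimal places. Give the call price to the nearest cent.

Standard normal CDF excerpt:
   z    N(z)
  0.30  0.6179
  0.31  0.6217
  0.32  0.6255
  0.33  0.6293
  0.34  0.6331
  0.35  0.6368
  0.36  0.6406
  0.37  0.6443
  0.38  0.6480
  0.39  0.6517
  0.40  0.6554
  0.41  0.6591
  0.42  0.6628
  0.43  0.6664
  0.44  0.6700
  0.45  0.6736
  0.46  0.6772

€10.53

σ√T = 0.13·√0.25 = 0.0650
d₁ = [ln(280/275) + (0.056 − 0.029 + 0.13²/2)·0.25] / 0.0650 = [0.0180 + 0.0089] / 0.0650 = 0.4136 → 0.41
d₂ = d₁ − σ√T = 0.4136 − 0.0650 = 0.3486 → 0.35
exp(−qT) = exp(−0.029·0.25) = 0.9928;  exp(−rT) = exp(−0.056·0.25) = 0.9861
N(d₁) = N(0.41) = 0.6591;  N(d₂) = N(0.35) = 0.6368
C = 280·0.9928·0.6591 − 275·0.9861·0.6368 = 183.2193 − 172.6858 = 10.5334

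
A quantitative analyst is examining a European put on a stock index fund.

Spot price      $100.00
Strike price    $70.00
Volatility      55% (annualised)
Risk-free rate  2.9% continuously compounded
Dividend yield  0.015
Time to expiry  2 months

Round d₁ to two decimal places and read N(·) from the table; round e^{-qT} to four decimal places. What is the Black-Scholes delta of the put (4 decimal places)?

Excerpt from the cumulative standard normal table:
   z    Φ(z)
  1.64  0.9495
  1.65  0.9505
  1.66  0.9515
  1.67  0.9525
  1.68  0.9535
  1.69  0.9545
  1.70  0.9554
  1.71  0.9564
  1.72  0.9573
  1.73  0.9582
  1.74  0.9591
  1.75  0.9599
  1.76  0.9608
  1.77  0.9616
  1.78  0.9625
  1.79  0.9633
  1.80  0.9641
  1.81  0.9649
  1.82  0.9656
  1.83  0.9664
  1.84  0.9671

-0.0435

σ√T = 0.55·√0.1667 = 0.2245
d₁ = [ln(100/70) + (0.029 − 0.015 + 0.55²/2)·0.1667] / 0.2245 = [0.3567 + 0.0275] / 0.2245 = 1.7112 ≈ 1.71
N(d₁) = N(1.71) = 0.9564
Δ_put = e^(−qT)·(N(d₁) − 1) = 0.9975·(0.9564 − 1) = -0.0435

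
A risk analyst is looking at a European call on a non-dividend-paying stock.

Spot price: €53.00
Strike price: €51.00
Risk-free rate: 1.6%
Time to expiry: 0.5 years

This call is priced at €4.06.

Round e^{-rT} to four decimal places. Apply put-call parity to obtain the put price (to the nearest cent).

e^(−rT) = e^(−0.016·0.5) = 0.9920
Put-call parity: C − P = S − K·e^(−rT) = 53 − 51·0.9920 = 53 − 50.5920 = 2.4080
P = C − (C − P) = 4.06 − (2.4080) = 1.6520

€1.65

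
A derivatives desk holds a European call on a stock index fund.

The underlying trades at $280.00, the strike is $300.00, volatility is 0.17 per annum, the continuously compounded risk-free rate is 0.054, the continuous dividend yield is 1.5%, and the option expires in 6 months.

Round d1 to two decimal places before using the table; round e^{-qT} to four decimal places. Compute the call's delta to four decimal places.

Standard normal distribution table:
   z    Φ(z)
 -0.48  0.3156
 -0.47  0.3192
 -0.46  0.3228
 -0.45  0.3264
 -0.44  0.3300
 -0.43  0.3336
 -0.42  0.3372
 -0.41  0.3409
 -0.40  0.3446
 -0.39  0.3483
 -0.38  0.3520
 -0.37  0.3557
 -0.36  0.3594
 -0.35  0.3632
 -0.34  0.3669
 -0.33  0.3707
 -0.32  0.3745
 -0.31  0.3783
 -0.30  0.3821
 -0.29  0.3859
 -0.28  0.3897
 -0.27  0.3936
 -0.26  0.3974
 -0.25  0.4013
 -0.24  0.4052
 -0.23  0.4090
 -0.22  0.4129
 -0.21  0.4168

0.3605

T = 0.5;  σ√T = 0.1202
d₁ = [ln(280/300) + (0.054 − 0.015 + ½·0.17²)·0.5] / (σ√T) = (-0.0690 + 0.0267) / 0.1202 = -0.3516 ⇒ -0.35
N(d₁) = N(-0.35) = 0.3632
Δ_call = e^(−qT)·N(d₁) = 0.9925·0.3632 = 0.3605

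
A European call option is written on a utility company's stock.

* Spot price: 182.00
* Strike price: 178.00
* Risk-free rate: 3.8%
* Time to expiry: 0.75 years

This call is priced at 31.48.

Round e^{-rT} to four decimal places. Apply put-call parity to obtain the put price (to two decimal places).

22.48

e^(−rT) = e^(−0.038·0.75) = 0.9719
Put-call parity: C − P = S − K·e^(−rT) = 182 − 178·0.9719 = 182 − 172.9982 = 9.0018
P = C − (C − P) = 31.48 − (9.0018) = 22.4782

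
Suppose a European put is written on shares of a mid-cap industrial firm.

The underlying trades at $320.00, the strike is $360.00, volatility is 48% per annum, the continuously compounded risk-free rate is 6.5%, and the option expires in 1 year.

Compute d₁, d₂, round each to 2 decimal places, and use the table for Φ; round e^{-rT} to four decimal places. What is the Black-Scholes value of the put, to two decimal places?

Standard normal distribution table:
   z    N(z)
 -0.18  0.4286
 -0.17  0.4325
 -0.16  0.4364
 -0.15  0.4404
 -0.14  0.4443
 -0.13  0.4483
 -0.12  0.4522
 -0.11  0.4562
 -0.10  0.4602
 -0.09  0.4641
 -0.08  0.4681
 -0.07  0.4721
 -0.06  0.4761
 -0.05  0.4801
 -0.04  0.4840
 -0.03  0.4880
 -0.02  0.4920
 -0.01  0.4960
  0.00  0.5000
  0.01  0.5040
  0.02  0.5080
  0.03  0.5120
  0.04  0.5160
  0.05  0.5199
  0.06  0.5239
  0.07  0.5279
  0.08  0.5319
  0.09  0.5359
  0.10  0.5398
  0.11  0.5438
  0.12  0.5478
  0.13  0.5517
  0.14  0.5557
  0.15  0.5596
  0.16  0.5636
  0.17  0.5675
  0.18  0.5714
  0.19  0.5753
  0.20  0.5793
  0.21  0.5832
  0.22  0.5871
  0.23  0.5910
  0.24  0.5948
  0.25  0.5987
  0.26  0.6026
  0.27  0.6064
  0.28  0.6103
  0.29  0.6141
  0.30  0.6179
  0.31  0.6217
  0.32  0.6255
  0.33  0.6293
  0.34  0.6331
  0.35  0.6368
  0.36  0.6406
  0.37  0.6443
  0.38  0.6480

σ√T = 0.48 × 1.0000 = 0.4800
d₁ = [ln(320/360) + (0.065 + 0.48²/2)·1] / 0.4800 = [-0.1178 + 0.1802] / 0.4800 = 0.1300 → 0.13
d₂ = d₁ − σ√T = 0.1300 − 0.4800 = -0.3500 → -0.35
e^(−rT) = e^(−0.065·1) = 0.9371
P = 360·0.9371·N(0.35) − 320·N(-0.13) = 360·0.9371·0.6368 − 320·0.4483 = 214.8283 − 143.4560 = 71.3723

$71.37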